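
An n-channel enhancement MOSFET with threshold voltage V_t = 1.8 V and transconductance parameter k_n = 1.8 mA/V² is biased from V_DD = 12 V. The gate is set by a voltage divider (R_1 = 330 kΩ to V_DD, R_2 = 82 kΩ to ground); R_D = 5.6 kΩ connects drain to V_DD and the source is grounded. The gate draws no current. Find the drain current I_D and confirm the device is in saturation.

V_G = V_DD·R_2/(R_1+R_2) = 12×82/412 = 2.39 V. With the source grounded, V_GS = V_G = 2.39 V.
Assume saturation: I_D = (k_n/2)(V_GS − V_t)² = (1.8/2)×(2.39 − 1.8)² = 0.9×0.588² = 0.312 mA.
V_DS = V_DD − I_D·R_D = 12 − 0.312×5.6 = 10.3 V.
Saturation requires V_DS ≥ V_GS − V_t = 0.588 V; 10.3 ≥ 0.588 ✓.

I_D ≈ 0.31 mA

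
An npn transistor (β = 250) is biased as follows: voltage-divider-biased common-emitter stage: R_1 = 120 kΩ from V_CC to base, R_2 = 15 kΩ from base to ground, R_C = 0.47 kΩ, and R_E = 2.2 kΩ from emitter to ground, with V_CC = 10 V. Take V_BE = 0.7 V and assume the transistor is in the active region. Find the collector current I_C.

I_C ≈ 0.18 mA

Thevenize the base divider: V_Th = V_CC·R_2/(R_1+R_2) = 10×15/135 = 1.11 V, R_Th = R_1‖R_2 = 13.3 kΩ.
Base-emitter loop: V_Th = I_B·R_Th + V_BE + (β+1)I_B·R_E, so I_B = (1.11 − 0.7) / (13.3 + 251×2.2) = 0.000727 mA.
I_C = β·I_B = 250×0.000727 = 0.182 mA, and I_E = (β+1)I_B = 0.182 mA.
V_CE = V_CC − I_C·R_C − I_E·R_E = 10 − 0.182×0.47 − 0.182×2.2 = 9.51 V.
V_CE = 9.51 V > 0.2 V confirms active-region operation.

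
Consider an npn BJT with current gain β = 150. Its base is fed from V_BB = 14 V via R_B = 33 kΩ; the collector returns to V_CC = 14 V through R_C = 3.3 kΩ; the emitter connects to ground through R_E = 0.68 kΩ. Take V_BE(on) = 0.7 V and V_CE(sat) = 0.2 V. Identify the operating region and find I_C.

saturation; I_C ≈ 3.4 mA

Assume active: I_B = (14 − 0.7)/(33 + 151×0.68) = 0.098 mA, I_C = β·I_B = 14.7 mA.
Then V_CE = 14 − 14.7×3.3 − 14.8×0.68 = -44.6 V < 0.2 V — the active assumption fails.
Re-solve with V_CE = 0.2 V. KCL at the emitter: V_E/R_E = (V_BB−0.7−V_E)/R_B + (V_CC−0.2−V_E)/R_C, giving V_E = 2.54 V.
I_C = (V_CC − 0.2 − V_E)/R_C = (13.8 − 2.54)/3.3 = 3.41 mA.
Check: I_B = (13.3 − 2.54)/33 = 0.326 mA, and β·I_B = 48.9 mA > I_C, confirming saturation.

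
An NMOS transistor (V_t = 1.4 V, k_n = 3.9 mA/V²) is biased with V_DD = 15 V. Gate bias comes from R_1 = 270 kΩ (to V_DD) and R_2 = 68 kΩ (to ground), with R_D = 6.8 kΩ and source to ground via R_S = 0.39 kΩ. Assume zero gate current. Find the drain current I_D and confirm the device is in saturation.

I_D ≈ 1.7 mA

V_G = V_DD·R_2/(R_1+R_2) = 15×68/338 = 3.02 V.
Assume saturation: I_D = (k_n/2)(V_GS − V_t)² with V_GS = V_G − I_D·R_S = 3.02 − 0.39·I_D.
Substituting gives 0.297·I_D² − 3.46·I_D + 5.1 = 0, with roots I_D = 1.73 or 9.94 mA.
The root I_D = 9.94 mA gives V_GS = -0.857 V ≤ V_t, so take I_D = 1.73 mA.
Then V_GS = 2.34 V and V_DS = V_DD − I_D(R_D+R_S) = 15 − 1.73×7.19 = 2.55 V.
Saturation requires V_DS ≥ V_GS − V_t = 0.942 V; 2.55 ≥ 0.942 ✓.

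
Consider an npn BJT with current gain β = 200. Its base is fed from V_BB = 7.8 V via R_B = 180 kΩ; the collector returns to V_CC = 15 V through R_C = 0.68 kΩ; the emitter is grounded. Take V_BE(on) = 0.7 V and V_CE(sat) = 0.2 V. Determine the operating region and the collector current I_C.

Assume active. Base-emitter loop: I_B = (V_BB − V_BE)/R_B = (7.8 − 0.7)/180 = 0.0394 mA.
I_C = β·I_B = 200×0.0394 = 7.89 mA.
V_CE = V_CC − I_C·R_C = 15 − 7.89×0.68 = 9.64 V > V_CE(sat), so the active-region assumption holds.

active; I_C ≈ 7.9 mA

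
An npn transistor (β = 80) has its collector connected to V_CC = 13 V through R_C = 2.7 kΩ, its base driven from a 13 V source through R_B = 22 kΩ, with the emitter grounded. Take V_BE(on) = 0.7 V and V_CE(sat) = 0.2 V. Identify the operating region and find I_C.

Assume active: I_B = (13 − 0.7)/22 = 0.559 mA, giving I_C = β·I_B = 44.7 mA.
But then V_CE = 13 − 44.7×2.7 = -108 V < V_CE(sat) = 0.2 V — impossible in the active region.
So the transistor is saturated. With V_CE = 0.2 V, I_C = (V_CC − 0.2)/R_C = 12.8/2.7 = 4.74 mA.
Check: β·I_B = 44.7 mA > I_C = 4.74 mA, confirming saturation.

saturation; I_C ≈ 4.7 mA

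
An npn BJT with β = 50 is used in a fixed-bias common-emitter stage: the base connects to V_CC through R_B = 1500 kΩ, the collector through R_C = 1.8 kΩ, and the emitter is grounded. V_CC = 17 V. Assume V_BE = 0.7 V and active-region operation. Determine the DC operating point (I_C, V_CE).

Base loop: V_CC = I_B·R_B + V_BE, so I_B = (17 − 0.7)/1500 kΩ = 0.0109 mA.
In the active region I_C = β·I_B = 50 × 0.0109 = 0.543 mA.
Collector loop: V_CE = V_CC − I_C·R_C = 17 − 0.543×1.8 = 16 V.
Since V_CE = 16 V > V_CE(sat) ≈ 0.2 V, the transistor is in the active region as assumed.

I_C ≈ 0.54 mA, V_CE ≈ 16 V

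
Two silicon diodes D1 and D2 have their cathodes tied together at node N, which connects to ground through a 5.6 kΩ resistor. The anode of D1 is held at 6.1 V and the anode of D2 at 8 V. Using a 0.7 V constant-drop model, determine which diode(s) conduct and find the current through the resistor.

Assume both conduct. Then node N would need to be at both 6.1−0.7 = 5.4 V and 8−0.7 = 7.3 V, which is impossible.
Assume only D2 conducts: V_N = 8 − 0.7 = 7.3 V, so I_R = 7.3/5.6 = 1.3 mA.
Check D1: its anode-to-cathode voltage is 6.1 − 7.3 = -1.2 V < 0.7 V, so it is off. The assumption is consistent.

Only D2 conducts; I_R ≈ 1.3 mA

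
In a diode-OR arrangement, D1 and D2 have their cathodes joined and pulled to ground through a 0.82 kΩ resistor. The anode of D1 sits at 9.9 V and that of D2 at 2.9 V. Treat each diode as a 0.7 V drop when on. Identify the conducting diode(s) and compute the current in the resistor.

Only D1 conducts; I_R ≈ 11 mA

Assume both conduct. Then node N would need to be at both 9.9−0.7 = 9.2 V and 2.9−0.7 = 2.2 V, which is impossible.
Assume only D1 conducts: V_N = 9.9 − 0.7 = 9.2 V, so I_R = 9.2/0.82 = 11.2 mA.
Check D2: its anode-to-cathode voltage is 2.9 − 9.2 = -6.3 V < 0.7 V, so it is off. The assumption is consistent.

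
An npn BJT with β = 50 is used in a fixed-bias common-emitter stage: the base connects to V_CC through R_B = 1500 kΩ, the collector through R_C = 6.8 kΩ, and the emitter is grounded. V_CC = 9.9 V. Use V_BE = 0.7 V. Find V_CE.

V_CE ≈ 7.8 V

Base loop: V_CC = I_B·R_B + V_BE, so I_B = (9.9 − 0.7)/1500 kΩ = 0.00613 mA.
In the active region I_C = β·I_B = 50 × 0.00613 = 0.307 mA.
Collector loop: V_CE = V_CC − I_C·R_C = 9.9 − 0.307×6.8 = 7.81 V.
Since V_CE = 7.81 V > V_CE(sat) ≈ 0.2 V, the transistor is in the active region as assumed.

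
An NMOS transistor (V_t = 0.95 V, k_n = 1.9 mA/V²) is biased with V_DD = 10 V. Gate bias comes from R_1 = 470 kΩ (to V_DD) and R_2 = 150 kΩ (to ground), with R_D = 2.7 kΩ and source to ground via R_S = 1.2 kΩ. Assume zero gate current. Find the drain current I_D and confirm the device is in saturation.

I_D ≈ 0.58 mA

V_G = V_DD·R_2/(R_1+R_2) = 10×150/620 = 2.42 V.
Assume saturation: I_D = (k_n/2)(V_GS − V_t)² with V_GS = V_G − I_D·R_S = 2.42 − 1.2·I_D.
Substituting gives 1.37·I_D² − 4.35·I_D + 2.05 = 0, with roots I_D = 0.576 or 2.6 mA.
The root I_D = 2.6 mA gives V_GS = -0.706 V ≤ V_t, so take I_D = 0.576 mA.
Then V_GS = 1.73 V and V_DS = V_DD − I_D(R_D+R_S) = 10 − 0.576×3.9 = 7.75 V.
Saturation requires V_DS ≥ V_GS − V_t = 0.778 V; 7.75 ≥ 0.778 ✓.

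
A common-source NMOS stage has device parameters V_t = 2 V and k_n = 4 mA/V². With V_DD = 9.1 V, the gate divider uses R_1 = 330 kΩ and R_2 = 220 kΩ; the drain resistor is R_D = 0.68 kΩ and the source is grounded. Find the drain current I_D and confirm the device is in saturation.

V_G = V_DD·R_2/(R_1+R_2) = 9.1×220/550 = 3.64 V. With the source grounded, V_GS = V_G = 3.64 V.
Assume saturation: I_D = (k_n/2)(V_GS − V_t)² = (4/2)×(3.64 − 2)² = 2×1.64² = 5.38 mA.
V_DS = V_DD − I_D·R_D = 9.1 − 5.38×0.68 = 5.44 V.
Saturation requires V_DS ≥ V_GS − V_t = 1.64 V; 5.44 ≥ 1.64 ✓.

I_D ≈ 5.4 mA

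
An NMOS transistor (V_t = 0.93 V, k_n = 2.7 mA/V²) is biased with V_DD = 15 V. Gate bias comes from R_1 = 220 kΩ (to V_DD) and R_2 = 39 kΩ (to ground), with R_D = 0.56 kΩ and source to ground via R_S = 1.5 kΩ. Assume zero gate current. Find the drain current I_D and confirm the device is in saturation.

I_D ≈ 0.49 mA

V_G = V_DD·R_2/(R_1+R_2) = 15×39/259 = 2.26 V.
Assume saturation: I_D = (k_n/2)(V_GS − V_t)² with V_GS = V_G − I_D·R_S = 2.26 − 1.5·I_D.
Substituting gives 3.04·I_D² − 6.38·I_D + 2.38 = 0, with roots I_D = 0.486 or 1.61 mA.
The root I_D = 1.61 mA gives V_GS = -0.164 V ≤ V_t, so take I_D = 0.486 mA.
Then V_GS = 1.53 V and V_DS = V_DD − I_D(R_D+R_S) = 15 − 0.486×2.06 = 14 V.
Saturation requires V_DS ≥ V_GS − V_t = 0.6 V; 14 ≥ 0.6 ✓.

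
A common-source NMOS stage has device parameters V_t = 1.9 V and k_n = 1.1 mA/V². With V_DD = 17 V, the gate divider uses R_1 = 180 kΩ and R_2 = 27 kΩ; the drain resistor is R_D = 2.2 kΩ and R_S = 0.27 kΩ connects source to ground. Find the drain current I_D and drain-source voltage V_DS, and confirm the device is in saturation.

I_D ≈ 0.051 mA, V_DS ≈ 17 V

V_G = V_DD·R_2/(R_1+R_2) = 17×27/207 = 2.22 V.
Assume saturation: I_D = (k_n/2)(V_GS − V_t)² with V_GS = V_G − I_D·R_S = 2.22 − 0.27·I_D.
Substituting gives 0.0401·I_D² − 1.09·I_D + 0.0554 = 0, with roots I_D = 0.0507 or 27.2 mA.
The root I_D = 27.2 mA gives V_GS = -5.14 V ≤ V_t, so take I_D = 0.0507 mA.
Then V_GS = 2.2 V and V_DS = V_DD − I_D(R_D+R_S) = 17 − 0.0507×2.47 = 16.9 V.
Saturation requires V_DS ≥ V_GS − V_t = 0.304 V; 16.9 ≥ 0.304 ✓.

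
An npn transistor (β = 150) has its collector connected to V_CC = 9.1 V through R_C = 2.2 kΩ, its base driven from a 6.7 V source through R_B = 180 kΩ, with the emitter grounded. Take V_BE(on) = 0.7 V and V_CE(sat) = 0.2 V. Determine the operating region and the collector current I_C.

saturation; I_C ≈ 4 mA

Assume active: I_B = (6.7 − 0.7)/180 = 0.0333 mA, giving I_C = β·I_B = 5 mA.
But then V_CE = 9.1 − 5×2.2 = -1.9 V < V_CE(sat) = 0.2 V — impossible in the active region.
So the transistor is saturated. With V_CE = 0.2 V, I_C = (V_CC − 0.2)/R_C = 8.9/2.2 = 4.05 mA.
Check: β·I_B = 5 mA > I_C = 4.05 mA, confirming saturation.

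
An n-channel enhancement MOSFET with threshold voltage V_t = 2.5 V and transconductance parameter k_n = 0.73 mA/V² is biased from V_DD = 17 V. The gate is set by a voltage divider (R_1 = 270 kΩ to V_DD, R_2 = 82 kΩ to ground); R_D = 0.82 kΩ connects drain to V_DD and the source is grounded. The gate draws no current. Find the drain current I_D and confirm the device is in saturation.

V_G = V_DD·R_2/(R_1+R_2) = 17×82/352 = 3.96 V. With the source grounded, V_GS = V_G = 3.96 V.
Assume saturation: I_D = (k_n/2)(V_GS − V_t)² = (0.73/2)×(3.96 − 2.5)² = 0.365×1.46² = 0.778 mA.
V_DS = V_DD − I_D·R_D = 17 − 0.778×0.82 = 16.4 V.
Saturation requires V_DS ≥ V_GS − V_t = 1.46 V; 16.4 ≥ 1.46 ✓.

I_D ≈ 0.78 mA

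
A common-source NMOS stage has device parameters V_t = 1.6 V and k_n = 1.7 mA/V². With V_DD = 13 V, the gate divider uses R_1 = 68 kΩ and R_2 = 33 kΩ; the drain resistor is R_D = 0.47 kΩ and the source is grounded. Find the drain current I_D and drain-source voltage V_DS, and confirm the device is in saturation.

V_G = V_DD·R_2/(R_1+R_2) = 13×33/101 = 4.25 V. With the source grounded, V_GS = V_G = 4.25 V.
Assume saturation: I_D = (k_n/2)(V_GS − V_t)² = (1.7/2)×(4.25 − 1.6)² = 0.85×2.65² = 5.96 mA.
V_DS = V_DD − I_D·R_D = 13 − 5.96×0.47 = 10.2 V.
Saturation requires V_DS ≥ V_GS − V_t = 2.65 V; 10.2 ≥ 2.65 ✓.

I_D ≈ 6 mA, V_DS ≈ 10 V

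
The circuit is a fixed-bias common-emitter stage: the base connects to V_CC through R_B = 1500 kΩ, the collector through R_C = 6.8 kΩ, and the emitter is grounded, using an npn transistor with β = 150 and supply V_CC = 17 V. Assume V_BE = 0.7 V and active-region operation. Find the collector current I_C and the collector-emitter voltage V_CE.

Base loop: V_CC = I_B·R_B + V_BE, so I_B = (17 − 0.7)/1500 kΩ = 0.0109 mA.
In the active region I_C = β·I_B = 150 × 0.0109 = 1.63 mA.
Collector loop: V_CE = V_CC − I_C·R_C = 17 − 1.63×6.8 = 5.92 V.
Since V_CE = 5.92 V > V_CE(sat) ≈ 0.2 V, the transistor is in the active region as assumed.

I_C ≈ 1.6 mA, V_CE ≈ 5.9 V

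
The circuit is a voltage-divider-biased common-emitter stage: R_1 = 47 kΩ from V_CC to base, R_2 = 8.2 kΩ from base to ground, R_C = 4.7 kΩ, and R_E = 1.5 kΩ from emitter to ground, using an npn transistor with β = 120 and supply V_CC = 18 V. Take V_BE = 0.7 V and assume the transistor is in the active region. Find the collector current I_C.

Thevenize the base divider: V_Th = V_CC·R_2/(R_1+R_2) = 18×8.2/55.2 = 2.67 V, R_Th = R_1‖R_2 = 6.98 kΩ.
Base-emitter loop: V_Th = I_B·R_Th + V_BE + (β+1)I_B·R_E, so I_B = (2.67 − 0.7) / (6.98 + 121×1.5) = 0.0105 mA.
I_C = β·I_B = 120×0.0105 = 1.26 mA, and I_E = (β+1)I_B = 1.27 mA.
V_CE = V_CC − I_C·R_C − I_E·R_E = 18 − 1.26×4.7 − 1.27×1.5 = 10.2 V.
V_CE = 10.2 V > 0.2 V confirms active-region operation.

I_C ≈ 1.3 mA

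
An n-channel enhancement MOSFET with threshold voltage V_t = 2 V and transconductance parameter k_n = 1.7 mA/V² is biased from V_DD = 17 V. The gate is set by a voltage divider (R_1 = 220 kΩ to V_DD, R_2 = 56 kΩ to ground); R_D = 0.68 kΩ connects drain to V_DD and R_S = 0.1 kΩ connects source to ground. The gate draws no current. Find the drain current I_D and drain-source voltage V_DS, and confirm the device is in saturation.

I_D ≈ 1.4 mA, V_DS ≈ 16 V

V_G = V_DD·R_2/(R_1+R_2) = 17×56/276 = 3.45 V.
Assume saturation: I_D = (k_n/2)(V_GS − V_t)² with V_GS = V_G − I_D·R_S = 3.45 − 0.1·I_D.
Substituting gives 0.0085·I_D² − 1.25·I_D + 1.79 = 0, with roots I_D = 1.45 or 145 mA.
The root I_D = 145 mA gives V_GS = -11.1 V ≤ V_t, so take I_D = 1.45 mA.
Then V_GS = 3.3 V and V_DS = V_DD − I_D(R_D+R_S) = 17 − 1.45×0.78 = 15.9 V.
Saturation requires V_DS ≥ V_GS − V_t = 1.3 V; 15.9 ≥ 1.3 ✓.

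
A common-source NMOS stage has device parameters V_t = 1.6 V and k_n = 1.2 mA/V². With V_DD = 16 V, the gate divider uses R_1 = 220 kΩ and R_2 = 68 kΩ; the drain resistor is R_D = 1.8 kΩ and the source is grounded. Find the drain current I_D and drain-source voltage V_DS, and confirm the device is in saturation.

V_G = V_DD·R_2/(R_1+R_2) = 16×68/288 = 3.78 V. With the source grounded, V_GS = V_G = 3.78 V.
Assume saturation: I_D = (k_n/2)(V_GS − V_t)² = (1.2/2)×(3.78 − 1.6)² = 0.6×2.18² = 2.85 mA.
V_DS = V_DD − I_D·R_D = 16 − 2.85×1.8 = 10.9 V.
Saturation requires V_DS ≥ V_GS − V_t = 2.18 V; 10.9 ≥ 2.18 ✓.

I_D ≈ 2.8 mA, V_DS ≈ 11 V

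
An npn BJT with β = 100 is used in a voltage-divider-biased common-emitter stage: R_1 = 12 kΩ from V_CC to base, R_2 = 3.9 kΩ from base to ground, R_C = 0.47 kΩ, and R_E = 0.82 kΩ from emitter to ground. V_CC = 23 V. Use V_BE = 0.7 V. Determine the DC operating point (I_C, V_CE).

I_C ≈ 5.8 mA, V_CE ≈ 16 V

Thevenize the base divider: V_Th = V_CC·R_2/(R_1+R_2) = 23×3.9/15.9 = 5.64 V, R_Th = R_1‖R_2 = 2.94 kΩ.
Base-emitter loop: V_Th = I_B·R_Th + V_BE + (β+1)I_B·R_E, so I_B = (5.64 − 0.7) / (2.94 + 101×0.82) = 0.0576 mA.
I_C = β·I_B = 100×0.0576 = 5.76 mA, and I_E = (β+1)I_B = 5.82 mA.
V_CE = V_CC − I_C·R_C − I_E·R_E = 23 − 5.76×0.47 − 5.82×0.82 = 15.5 V.
V_CE = 15.5 V > 0.2 V confirms active-region operation.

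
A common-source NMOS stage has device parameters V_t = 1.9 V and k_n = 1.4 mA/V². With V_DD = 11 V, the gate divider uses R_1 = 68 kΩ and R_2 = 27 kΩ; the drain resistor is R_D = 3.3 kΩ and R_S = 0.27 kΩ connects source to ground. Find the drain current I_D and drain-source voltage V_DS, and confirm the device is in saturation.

V_G = V_DD·R_2/(R_1+R_2) = 11×27/95 = 3.13 V.
Assume saturation: I_D = (k_n/2)(V_GS − V_t)² with V_GS = V_G − I_D·R_S = 3.13 − 0.27·I_D.
Substituting gives 0.051·I_D² − 1.46·I_D + 1.05 = 0, with roots I_D = 0.738 or 27.9 mA.
The root I_D = 27.9 mA gives V_GS = -4.42 V ≤ V_t, so take I_D = 0.738 mA.
Then V_GS = 2.93 V and V_DS = V_DD − I_D(R_D+R_S) = 11 − 0.738×3.57 = 8.36 V.
Saturation requires V_DS ≥ V_GS − V_t = 1.03 V; 8.36 ≥ 1.03 ✓.

I_D ≈ 0.74 mA, V_DS ≈ 8.4 V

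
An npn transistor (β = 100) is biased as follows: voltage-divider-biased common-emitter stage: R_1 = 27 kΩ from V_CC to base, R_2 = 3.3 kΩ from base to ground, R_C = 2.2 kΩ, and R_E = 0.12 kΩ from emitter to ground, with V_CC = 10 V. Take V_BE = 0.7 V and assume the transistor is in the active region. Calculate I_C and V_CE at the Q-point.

Thevenize the base divider: V_Th = V_CC·R_2/(R_1+R_2) = 10×3.3/30.3 = 1.09 V, R_Th = R_1‖R_2 = 2.94 kΩ.
Base-emitter loop: V_Th = I_B·R_Th + V_BE + (β+1)I_B·R_E, so I_B = (1.09 − 0.7) / (2.94 + 101×0.12) = 0.0258 mA.
I_C = β·I_B = 100×0.0258 = 2.58 mA, and I_E = (β+1)I_B = 2.61 mA.
V_CE = V_CC − I_C·R_C − I_E·R_E = 10 − 2.58×2.2 − 2.61×0.12 = 4 V.
V_CE = 4 V > 0.2 V confirms active-region operation.

I_C ≈ 2.6 mA, V_CE ≈ 4 V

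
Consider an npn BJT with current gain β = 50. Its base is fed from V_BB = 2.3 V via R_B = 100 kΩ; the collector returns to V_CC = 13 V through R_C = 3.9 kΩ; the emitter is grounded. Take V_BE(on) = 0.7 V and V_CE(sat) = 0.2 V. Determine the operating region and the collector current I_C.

active; I_C ≈ 0.8 mA

Assume active. Base-emitter loop: I_B = (V_BB − V_BE)/R_B = (2.3 − 0.7)/100 = 0.016 mA.
I_C = β·I_B = 50×0.016 = 0.8 mA.
V_CE = V_CC − I_C·R_C = 13 − 0.8×3.9 = 9.88 V > V_CE(sat), so the active-region assumption holds.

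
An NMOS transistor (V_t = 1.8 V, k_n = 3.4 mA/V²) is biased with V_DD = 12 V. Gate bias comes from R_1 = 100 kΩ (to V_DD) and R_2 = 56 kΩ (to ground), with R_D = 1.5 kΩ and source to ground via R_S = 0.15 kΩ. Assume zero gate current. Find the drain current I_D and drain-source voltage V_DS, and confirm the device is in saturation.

V_G = V_DD·R_2/(R_1+R_2) = 12×56/156 = 4.31 V.
Assume saturation: I_D = (k_n/2)(V_GS − V_t)² with V_GS = V_G − I_D·R_S = 4.31 − 0.15·I_D.
Substituting gives 0.0382·I_D² − 2.28·I_D + 10.7 = 0, with roots I_D = 5.13 or 54.4 mA.
The root I_D = 54.4 mA gives V_GS = -3.86 V ≤ V_t, so take I_D = 5.13 mA.
Then V_GS = 3.54 V and V_DS = V_DD − I_D(R_D+R_S) = 12 − 5.13×1.65 = 3.53 V.
Saturation requires V_DS ≥ V_GS − V_t = 1.74 V; 3.53 ≥ 1.74 ✓.

I_D ≈ 5.1 mA, V_DS ≈ 3.5 V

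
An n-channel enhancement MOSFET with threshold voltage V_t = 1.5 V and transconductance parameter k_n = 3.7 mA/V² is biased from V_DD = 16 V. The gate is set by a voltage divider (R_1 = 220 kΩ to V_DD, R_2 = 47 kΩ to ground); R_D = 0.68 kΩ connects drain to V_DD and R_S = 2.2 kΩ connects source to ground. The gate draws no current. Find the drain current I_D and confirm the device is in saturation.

I_D ≈ 0.39 mA

V_G = V_DD·R_2/(R_1+R_2) = 16×47/267 = 2.82 V.
Assume saturation: I_D = (k_n/2)(V_GS − V_t)² with V_GS = V_G − I_D·R_S = 2.82 − 2.2·I_D.
Substituting gives 8.95·I_D² − 11.7·I_D + 3.21 = 0, with roots I_D = 0.39 or 0.919 mA.
The root I_D = 0.919 mA gives V_GS = 0.795 V ≤ V_t, so take I_D = 0.39 mA.
Then V_GS = 1.96 V and V_DS = V_DD − I_D(R_D+R_S) = 16 − 0.39×2.88 = 14.9 V.
Saturation requires V_DS ≥ V_GS − V_t = 0.459 V; 14.9 ≥ 0.459 ✓.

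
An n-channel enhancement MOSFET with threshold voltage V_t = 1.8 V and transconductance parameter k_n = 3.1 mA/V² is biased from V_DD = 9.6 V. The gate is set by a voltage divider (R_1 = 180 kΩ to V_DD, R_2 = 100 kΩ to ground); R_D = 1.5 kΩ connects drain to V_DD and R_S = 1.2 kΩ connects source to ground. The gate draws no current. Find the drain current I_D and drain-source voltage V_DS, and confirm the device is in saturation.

V_G = V_DD·R_2/(R_1+R_2) = 9.6×100/280 = 3.43 V.
Assume saturation: I_D = (k_n/2)(V_GS − V_t)² with V_GS = V_G − I_D·R_S = 3.43 − 1.2·I_D.
Substituting gives 2.23·I_D² − 7.06·I_D + 4.11 = 0, with roots I_D = 0.77 or 2.39 mA.
The root I_D = 2.39 mA gives V_GS = 0.558 V ≤ V_t, so take I_D = 0.77 mA.
Then V_GS = 2.5 V and V_DS = V_DD − I_D(R_D+R_S) = 9.6 − 0.77×2.7 = 7.52 V.
Saturation requires V_DS ≥ V_GS − V_t = 0.705 V; 7.52 ≥ 0.705 ✓.

I_D ≈ 0.77 mA, V_DS ≈ 7.5 V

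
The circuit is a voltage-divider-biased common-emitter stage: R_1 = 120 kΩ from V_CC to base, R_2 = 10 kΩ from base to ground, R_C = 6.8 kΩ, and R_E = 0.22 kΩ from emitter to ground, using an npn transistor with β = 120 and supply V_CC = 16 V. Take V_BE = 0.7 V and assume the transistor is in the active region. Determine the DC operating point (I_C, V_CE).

I_C ≈ 1.8 mA, V_CE ≈ 3.5 V

Thevenize the base divider: V_Th = V_CC·R_2/(R_1+R_2) = 16×10/130 = 1.23 V, R_Th = R_1‖R_2 = 9.23 kΩ.
Base-emitter loop: V_Th = I_B·R_Th + V_BE + (β+1)I_B·R_E, so I_B = (1.23 − 0.7) / (9.23 + 121×0.22) = 0.0148 mA.
I_C = β·I_B = 120×0.0148 = 1.78 mA, and I_E = (β+1)I_B = 1.79 mA.
V_CE = V_CC − I_C·R_C − I_E·R_E = 16 − 1.78×6.8 − 1.79×0.22 = 3.53 V.
V_CE = 3.53 V > 0.2 V confirms active-region operation.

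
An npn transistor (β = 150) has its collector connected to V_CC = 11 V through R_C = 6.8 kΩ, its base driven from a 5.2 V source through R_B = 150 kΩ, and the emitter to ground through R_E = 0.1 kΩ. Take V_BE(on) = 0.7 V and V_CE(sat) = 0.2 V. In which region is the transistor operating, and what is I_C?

saturation; I_C ≈ 1.6 mA

Assume active: I_B = (5.2 − 0.7)/(150 + 151×0.1) = 0.0273 mA, I_C = β·I_B = 4.09 mA.
Then V_CE = 11 − 4.09×6.8 − 4.12×0.1 = -17.2 V < 0.2 V — the active assumption fails.
Re-solve with V_CE = 0.2 V. KCL at the emitter: V_E/R_E = (V_BB−0.7−V_E)/R_B + (V_CC−0.2−V_E)/R_C, giving V_E = 0.159 V.
I_C = (V_CC − 0.2 − V_E)/R_C = (10.8 − 0.159)/6.8 = 1.56 mA.
Check: I_B = (4.5 − 0.159)/150 = 0.0289 mA, and β·I_B = 4.34 mA > I_C, confirming saturation.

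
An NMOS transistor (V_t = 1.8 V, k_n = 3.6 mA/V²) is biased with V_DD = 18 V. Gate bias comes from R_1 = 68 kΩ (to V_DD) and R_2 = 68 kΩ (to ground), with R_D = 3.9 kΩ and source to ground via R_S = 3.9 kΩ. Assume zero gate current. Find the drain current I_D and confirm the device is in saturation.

V_G = V_DD·R_2/(R_1+R_2) = 18×68/136 = 9 V.
Assume saturation: I_D = (k_n/2)(V_GS − V_t)² with V_GS = V_G − I_D·R_S = 9 − 3.9·I_D.
Substituting gives 27.4·I_D² − 102·I_D + 93.3 = 0, with roots I_D = 1.6 or 2.12 mA.
The root I_D = 2.12 mA gives V_GS = 0.714 V ≤ V_t, so take I_D = 1.6 mA.
Then V_GS = 2.74 V and V_DS = V_DD − I_D(R_D+R_S) = 18 − 1.6×7.8 = 5.49 V.
Saturation requires V_DS ≥ V_GS − V_t = 0.944 V; 5.49 ≥ 0.944 ✓.

I_D ≈ 1.6 mA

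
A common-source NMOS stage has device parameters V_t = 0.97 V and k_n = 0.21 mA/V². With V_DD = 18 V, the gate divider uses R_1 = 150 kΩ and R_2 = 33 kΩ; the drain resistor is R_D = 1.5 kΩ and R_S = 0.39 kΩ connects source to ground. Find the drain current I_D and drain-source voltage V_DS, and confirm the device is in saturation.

I_D ≈ 0.46 mA, V_DS ≈ 17 V

V_G = V_DD·R_2/(R_1+R_2) = 18×33/183 = 3.25 V.
Assume saturation: I_D = (k_n/2)(V_GS − V_t)² with V_GS = V_G − I_D·R_S = 3.25 − 0.39·I_D.
Substituting gives 0.016·I_D² − 1.19·I_D + 0.544 = 0, with roots I_D = 0.461 or 73.8 mA.
The root I_D = 73.8 mA gives V_GS = -25.5 V ≤ V_t, so take I_D = 0.461 mA.
Then V_GS = 3.07 V and V_DS = V_DD − I_D(R_D+R_S) = 18 − 0.461×1.89 = 17.1 V.
Saturation requires V_DS ≥ V_GS − V_t = 2.1 V; 17.1 ≥ 2.1 ✓.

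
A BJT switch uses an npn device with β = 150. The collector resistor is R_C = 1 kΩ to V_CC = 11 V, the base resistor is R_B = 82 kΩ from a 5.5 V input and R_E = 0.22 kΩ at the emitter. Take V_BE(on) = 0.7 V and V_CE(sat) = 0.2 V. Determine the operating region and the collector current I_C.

active; I_C ≈ 6.2 mA

Assume active. Base-emitter loop: I_B = (V_BB − V_BE)/(R_B + (β+1)R_E) = (5.5 − 0.7)/(82 + 151×0.22) = 0.0417 mA.
I_C = β·I_B = 150×0.0417 = 6.25 mA.
V_CE = V_CC − I_C·R_C − I_E·R_E = 11 − 6.25×1 − 6.29×0.22 = 3.37 V > V_CE(sat), so the active-region assumption holds.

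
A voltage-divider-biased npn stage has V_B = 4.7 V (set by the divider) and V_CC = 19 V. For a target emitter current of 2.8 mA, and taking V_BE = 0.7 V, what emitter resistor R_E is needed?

V_E = V_B − V_BE = 4.7 − 0.7 = 4 V.
R_E = V_E / I_E = 4 / 2.8 = 1.43 kΩ.

R_E ≈ 1.4 kΩ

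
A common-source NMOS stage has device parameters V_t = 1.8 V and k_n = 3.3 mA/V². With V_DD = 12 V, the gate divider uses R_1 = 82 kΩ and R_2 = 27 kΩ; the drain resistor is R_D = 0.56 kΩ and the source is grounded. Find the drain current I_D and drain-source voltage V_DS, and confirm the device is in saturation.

V_G = V_DD·R_2/(R_1+R_2) = 12×27/109 = 2.97 V. With the source grounded, V_GS = V_G = 2.97 V.
Assume saturation: I_D = (k_n/2)(V_GS − V_t)² = (3.3/2)×(2.97 − 1.8)² = 1.65×1.17² = 2.27 mA.
V_DS = V_DD − I_D·R_D = 12 − 2.27×0.56 = 10.7 V.
Saturation requires V_DS ≥ V_GS − V_t = 1.17 V; 10.7 ≥ 1.17 ✓.

I_D ≈ 2.3 mA, V_DS ≈ 11 V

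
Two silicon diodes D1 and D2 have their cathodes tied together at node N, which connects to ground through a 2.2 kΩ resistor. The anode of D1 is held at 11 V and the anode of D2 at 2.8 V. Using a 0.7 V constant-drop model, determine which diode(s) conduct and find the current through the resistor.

Assume both conduct. Then node N would need to be at both 11−0.7 = 10.3 V and 2.8−0.7 = 2.1 V, which is impossible.
Assume only D1 conducts: V_N = 11 − 0.7 = 10.3 V, so I_R = 10.3/2.2 = 4.68 mA.
Check D2: its anode-to-cathode voltage is 2.8 − 10.3 = -7.5 V < 0.7 V, so it is off. The assumption is consistent.

Only D1 conducts; I_R ≈ 4.7 mA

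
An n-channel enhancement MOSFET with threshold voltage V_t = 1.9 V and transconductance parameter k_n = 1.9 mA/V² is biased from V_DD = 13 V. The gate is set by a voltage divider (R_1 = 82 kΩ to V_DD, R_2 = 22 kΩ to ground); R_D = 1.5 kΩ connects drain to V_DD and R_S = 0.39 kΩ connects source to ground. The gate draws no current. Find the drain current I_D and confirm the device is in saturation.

I_D ≈ 0.44 mA

V_G = V_DD·R_2/(R_1+R_2) = 13×22/104 = 2.75 V.
Assume saturation: I_D = (k_n/2)(V_GS − V_t)² with V_GS = V_G − I_D·R_S = 2.75 − 0.39·I_D.
Substituting gives 0.144·I_D² − 1.63·I_D + 0.686 = 0, with roots I_D = 0.438 or 10.8 mA.
The root I_D = 10.8 mA gives V_GS = -1.48 V ≤ V_t, so take I_D = 0.438 mA.
Then V_GS = 2.58 V and V_DS = V_DD − I_D(R_D+R_S) = 13 − 0.438×1.89 = 12.2 V.
Saturation requires V_DS ≥ V_GS − V_t = 0.679 V; 12.2 ≥ 0.679 ✓.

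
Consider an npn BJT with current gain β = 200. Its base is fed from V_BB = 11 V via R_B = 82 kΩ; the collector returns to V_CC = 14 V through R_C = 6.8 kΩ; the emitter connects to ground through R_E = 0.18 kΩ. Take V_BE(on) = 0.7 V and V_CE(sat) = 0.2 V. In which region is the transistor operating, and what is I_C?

saturation; I_C ≈ 2 mA

Assume active: I_B = (11 − 0.7)/(82 + 201×0.18) = 0.0872 mA, I_C = β·I_B = 17.4 mA.
Then V_CE = 14 − 17.4×6.8 − 17.5×0.18 = -108 V < 0.2 V — the active assumption fails.
Re-solve with V_CE = 0.2 V. KCL at the emitter: V_E/R_E = (V_BB−0.7−V_E)/R_B + (V_CC−0.2−V_E)/R_C, giving V_E = 0.377 V.
I_C = (V_CC − 0.2 − V_E)/R_C = (13.8 − 0.377)/6.8 = 1.97 mA.
Check: I_B = (10.3 − 0.377)/82 = 0.121 mA, and β·I_B = 24.2 mA > I_C, confirming saturation.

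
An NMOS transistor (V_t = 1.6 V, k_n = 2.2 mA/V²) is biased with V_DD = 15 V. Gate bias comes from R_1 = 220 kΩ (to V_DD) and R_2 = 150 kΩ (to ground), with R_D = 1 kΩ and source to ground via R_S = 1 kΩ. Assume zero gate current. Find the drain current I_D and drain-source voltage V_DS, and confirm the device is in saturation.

I_D ≈ 2.9 mA, V_DS ≈ 9.3 V

V_G = V_DD·R_2/(R_1+R_2) = 15×150/370 = 6.08 V.
Assume saturation: I_D = (k_n/2)(V_GS − V_t)² with V_GS = V_G − I_D·R_S = 6.08 − 1·I_D.
Substituting gives 1.1·I_D² − 10.9·I_D + 22.1 = 0, with roots I_D = 2.87 or 7 mA.
The root I_D = 7 mA gives V_GS = -0.923 V ≤ V_t, so take I_D = 2.87 mA.
Then V_GS = 3.21 V and V_DS = V_DD − I_D(R_D+R_S) = 15 − 2.87×2 = 9.27 V.
Saturation requires V_DS ≥ V_GS − V_t = 1.61 V; 9.27 ≥ 1.61 ✓.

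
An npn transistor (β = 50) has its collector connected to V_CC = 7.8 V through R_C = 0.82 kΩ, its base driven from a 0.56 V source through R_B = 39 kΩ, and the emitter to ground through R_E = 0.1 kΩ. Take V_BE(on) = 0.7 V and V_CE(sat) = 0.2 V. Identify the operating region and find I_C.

V_BB = 0.56 V ≤ V_BE(on) = 0.7 V, so the base-emitter junction is not forward biased.
The transistor is in cutoff: I_B = I_C = 0.

cutoff; I_C ≈ 0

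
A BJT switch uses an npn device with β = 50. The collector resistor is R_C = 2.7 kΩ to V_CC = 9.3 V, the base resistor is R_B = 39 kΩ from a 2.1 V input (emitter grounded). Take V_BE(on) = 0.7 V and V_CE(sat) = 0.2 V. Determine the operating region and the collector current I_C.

Assume active. Base-emitter loop: I_B = (V_BB − V_BE)/R_B = (2.1 − 0.7)/39 = 0.0359 mA.
I_C = β·I_B = 50×0.0359 = 1.79 mA.
V_CE = V_CC − I_C·R_C = 9.3 − 1.79×2.7 = 4.45 V > V_CE(sat), so the active-region assumption holds.

active; I_C ≈ 1.8 mA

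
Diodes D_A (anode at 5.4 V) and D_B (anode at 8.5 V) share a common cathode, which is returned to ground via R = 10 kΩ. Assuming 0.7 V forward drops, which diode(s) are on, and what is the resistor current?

Only D_B conducts; I_R ≈ 0.78 mA

Assume both conduct. Then node N would need to be at both 5.4−0.7 = 4.7 V and 8.5−0.7 = 7.8 V, which is impossible.
Assume only D_B conducts: V_N = 8.5 − 0.7 = 7.8 V, so I_R = 7.8/10 = 0.78 mA.
Check D_A: its anode-to-cathode voltage is 5.4 − 7.8 = -2.4 V < 0.7 V, so it is off. The assumption is consistent.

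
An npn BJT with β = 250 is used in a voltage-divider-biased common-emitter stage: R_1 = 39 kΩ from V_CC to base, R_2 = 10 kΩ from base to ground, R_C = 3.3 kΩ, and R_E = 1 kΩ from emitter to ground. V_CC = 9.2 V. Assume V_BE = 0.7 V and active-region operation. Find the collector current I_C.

Thevenize the base divider: V_Th = V_CC·R_2/(R_1+R_2) = 9.2×10/49 = 1.88 V, R_Th = R_1‖R_2 = 7.96 kΩ.
Base-emitter loop: V_Th = I_B·R_Th + V_BE + (β+1)I_B·R_E, so I_B = (1.88 − 0.7) / (7.96 + 251×1) = 0.00455 mA.
I_C = β·I_B = 250×0.00455 = 1.14 mA, and I_E = (β+1)I_B = 1.14 mA.
V_CE = V_CC − I_C·R_C − I_E·R_E = 9.2 − 1.14×3.3 − 1.14×1 = 4.31 V.
V_CE = 4.31 V > 0.2 V confirms active-region operation.

I_C ≈ 1.1 mA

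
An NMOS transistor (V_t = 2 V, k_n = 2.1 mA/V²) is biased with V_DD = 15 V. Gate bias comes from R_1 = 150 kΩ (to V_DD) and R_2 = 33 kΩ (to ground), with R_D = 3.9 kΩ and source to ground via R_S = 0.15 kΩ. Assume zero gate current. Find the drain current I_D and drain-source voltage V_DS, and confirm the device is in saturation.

V_G = V_DD·R_2/(R_1+R_2) = 15×33/183 = 2.7 V.
Assume saturation: I_D = (k_n/2)(V_GS − V_t)² with V_GS = V_G − I_D·R_S = 2.7 − 0.15·I_D.
Substituting gives 0.0236·I_D² − 1.22·I_D + 0.522 = 0, with roots I_D = 0.431 or 51.3 mA.
The root I_D = 51.3 mA gives V_GS = -4.99 V ≤ V_t, so take I_D = 0.431 mA.
Then V_GS = 2.64 V and V_DS = V_DD − I_D(R_D+R_S) = 15 − 0.431×4.05 = 13.3 V.
Saturation requires V_DS ≥ V_GS − V_t = 0.64 V; 13.3 ≥ 0.64 ✓.

I_D ≈ 0.43 mA, V_DS ≈ 13 V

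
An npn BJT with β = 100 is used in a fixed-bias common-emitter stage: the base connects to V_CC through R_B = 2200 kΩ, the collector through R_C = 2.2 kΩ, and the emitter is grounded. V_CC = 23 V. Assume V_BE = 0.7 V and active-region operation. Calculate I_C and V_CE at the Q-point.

Base loop: V_CC = I_B·R_B + V_BE, so I_B = (23 − 0.7)/2200 kΩ = 0.0101 mA.
In the active region I_C = β·I_B = 100 × 0.0101 = 1.01 mA.
Collector loop: V_CE = V_CC − I_C·R_C = 23 − 1.01×2.2 = 20.8 V.
Since V_CE = 20.8 V > V_CE(sat) ≈ 0.2 V, the transistor is in the active region as assumed.

I_C ≈ 1 mA, V_CE ≈ 21 V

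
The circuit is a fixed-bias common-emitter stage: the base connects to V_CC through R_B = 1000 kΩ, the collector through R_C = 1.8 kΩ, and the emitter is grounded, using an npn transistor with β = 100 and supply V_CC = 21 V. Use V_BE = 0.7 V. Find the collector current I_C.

Base loop: V_CC = I_B·R_B + V_BE, so I_B = (21 − 0.7)/1000 kΩ = 0.0203 mA.
In the active region I_C = β·I_B = 100 × 0.0203 = 2.03 mA.
Collector loop: V_CE = V_CC − I_C·R_C = 21 − 2.03×1.8 = 17.3 V.
Since V_CE = 17.3 V > V_CE(sat) ≈ 0.2 V, the transistor is in the active region as assumed.

I_C ≈ 2 mA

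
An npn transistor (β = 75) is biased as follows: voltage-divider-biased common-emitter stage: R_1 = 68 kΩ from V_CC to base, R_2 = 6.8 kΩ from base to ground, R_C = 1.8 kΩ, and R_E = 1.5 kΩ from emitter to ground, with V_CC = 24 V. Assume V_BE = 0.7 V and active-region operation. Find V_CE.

Thevenize the base divider: V_Th = V_CC·R_2/(R_1+R_2) = 24×6.8/74.8 = 2.18 V, R_Th = R_1‖R_2 = 6.18 kΩ.
Base-emitter loop: V_Th = I_B·R_Th + V_BE + (β+1)I_B·R_E, so I_B = (2.18 − 0.7) / (6.18 + 76×1.5) = 0.0123 mA.
I_C = β·I_B = 75×0.0123 = 0.925 mA, and I_E = (β+1)I_B = 0.937 mA.
V_CE = V_CC − I_C·R_C − I_E·R_E = 24 − 0.925×1.8 − 0.937×1.5 = 20.9 V.
V_CE = 20.9 V > 0.2 V confirms active-region operation.

V_CE ≈ 21 V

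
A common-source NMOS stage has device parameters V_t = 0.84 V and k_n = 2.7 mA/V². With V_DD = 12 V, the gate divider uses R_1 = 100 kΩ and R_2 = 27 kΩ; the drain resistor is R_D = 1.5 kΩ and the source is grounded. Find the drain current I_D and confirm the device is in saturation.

V_G = V_DD·R_2/(R_1+R_2) = 12×27/127 = 2.55 V. With the source grounded, V_GS = V_G = 2.55 V.
Assume saturation: I_D = (k_n/2)(V_GS − V_t)² = (2.7/2)×(2.55 − 0.84)² = 1.35×1.71² = 3.95 mA.
V_DS = V_DD − I_D·R_D = 12 − 3.95×1.5 = 6.07 V.
Saturation requires V_DS ≥ V_GS − V_t = 1.71 V; 6.07 ≥ 1.71 ✓.

I_D ≈ 4 mA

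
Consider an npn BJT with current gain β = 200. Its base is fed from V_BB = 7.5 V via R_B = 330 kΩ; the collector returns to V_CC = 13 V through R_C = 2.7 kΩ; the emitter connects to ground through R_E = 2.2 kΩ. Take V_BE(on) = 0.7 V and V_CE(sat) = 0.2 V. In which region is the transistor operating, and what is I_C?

Assume active. Base-emitter loop: I_B = (V_BB − V_BE)/(R_B + (β+1)R_E) = (7.5 − 0.7)/(330 + 201×2.2) = 0.00881 mA.
I_C = β·I_B = 200×0.00881 = 1.76 mA.
V_CE = V_CC − I_C·R_C − I_E·R_E = 13 − 1.76×2.7 − 1.77×2.2 = 4.35 V > V_CE(sat), so the active-region assumption holds.

active; I_C ≈ 1.8 mA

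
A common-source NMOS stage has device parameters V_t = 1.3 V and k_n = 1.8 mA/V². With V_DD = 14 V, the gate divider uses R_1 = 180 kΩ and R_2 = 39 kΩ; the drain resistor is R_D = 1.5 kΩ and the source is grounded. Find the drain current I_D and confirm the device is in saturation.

I_D ≈ 1.3 mA

V_G = V_DD·R_2/(R_1+R_2) = 14×39/219 = 2.49 V. With the source grounded, V_GS = V_G = 2.49 V.
Assume saturation: I_D = (k_n/2)(V_GS − V_t)² = (1.8/2)×(2.49 − 1.3)² = 0.9×1.19² = 1.28 mA.
V_DS = V_DD − I_D·R_D = 14 − 1.28×1.5 = 12.1 V.
Saturation requires V_DS ≥ V_GS − V_t = 1.19 V; 12.1 ≥ 1.19 ✓.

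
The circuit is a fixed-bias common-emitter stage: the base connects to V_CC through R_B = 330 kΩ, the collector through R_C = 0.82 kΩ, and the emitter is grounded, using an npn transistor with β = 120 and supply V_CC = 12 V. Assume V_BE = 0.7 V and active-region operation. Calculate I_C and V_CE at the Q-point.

I_C ≈ 4.1 mA, V_CE ≈ 8.6 V

Base loop: V_CC = I_B·R_B + V_BE, so I_B = (12 − 0.7)/330 kΩ = 0.0342 mA.
In the active region I_C = β·I_B = 120 × 0.0342 = 4.11 mA.
Collector loop: V_CE = V_CC − I_C·R_C = 12 − 4.11×0.82 = 8.63 V.
Since V_CE = 8.63 V > V_CE(sat) ≈ 0.2 V, the transistor is in the active region as assumed.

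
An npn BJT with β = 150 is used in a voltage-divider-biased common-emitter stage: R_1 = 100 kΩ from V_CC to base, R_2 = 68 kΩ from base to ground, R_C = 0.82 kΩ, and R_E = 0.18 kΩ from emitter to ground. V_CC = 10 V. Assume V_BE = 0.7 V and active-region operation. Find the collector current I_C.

I_C ≈ 7.4 mA

Thevenize the base divider: V_Th = V_CC·R_2/(R_1+R_2) = 10×68/168 = 4.05 V, R_Th = R_1‖R_2 = 40.5 kΩ.
Base-emitter loop: V_Th = I_B·R_Th + V_BE + (β+1)I_B·R_E, so I_B = (4.05 − 0.7) / (40.5 + 151×0.18) = 0.0495 mA.
I_C = β·I_B = 150×0.0495 = 7.42 mA, and I_E = (β+1)I_B = 7.47 mA.
V_CE = V_CC − I_C·R_C − I_E·R_E = 10 − 7.42×0.82 − 7.47×0.18 = 2.57 V.
V_CE = 2.57 V > 0.2 V confirms active-region operation.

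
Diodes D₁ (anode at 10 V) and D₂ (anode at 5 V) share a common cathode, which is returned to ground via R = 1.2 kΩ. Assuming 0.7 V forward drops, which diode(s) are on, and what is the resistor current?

Assume both conduct. Then node N would need to be at both 10−0.7 = 9.3 V and 5−0.7 = 4.3 V, which is impossible.
Assume only D₁ conducts: V_N = 10 − 0.7 = 9.3 V, so I_R = 9.3/1.2 = 7.75 mA.
Check D₂: its anode-to-cathode voltage is 5 − 9.3 = -4.3 V < 0.7 V, so it is off. The assumption is consistent.

Only D₁ conducts; I_R ≈ 7.8 mA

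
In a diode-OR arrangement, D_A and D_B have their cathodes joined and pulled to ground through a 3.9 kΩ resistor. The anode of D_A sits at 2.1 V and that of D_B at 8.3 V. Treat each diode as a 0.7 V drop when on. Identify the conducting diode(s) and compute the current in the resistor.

Assume both conduct. Then node N would need to be at both 2.1−0.7 = 1.4 V and 8.3−0.7 = 7.6 V, which is impossible.
Assume only D_B conducts: V_N = 8.3 − 0.7 = 7.6 V, so I_R = 7.6/3.9 = 1.95 mA.
Check D_A: its anode-to-cathode voltage is 2.1 − 7.6 = -5.5 V < 0.7 V, so it is off. The assumption is consistent.

Only D_B conducts; I_R ≈ 1.9 mA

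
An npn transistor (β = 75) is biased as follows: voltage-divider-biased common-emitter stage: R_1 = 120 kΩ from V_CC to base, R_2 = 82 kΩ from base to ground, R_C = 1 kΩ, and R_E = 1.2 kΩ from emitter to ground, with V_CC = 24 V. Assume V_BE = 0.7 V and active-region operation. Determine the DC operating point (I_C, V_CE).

Thevenize the base divider: V_Th = V_CC·R_2/(R_1+R_2) = 24×82/202 = 9.74 V, R_Th = R_1‖R_2 = 48.7 kΩ.
Base-emitter loop: V_Th = I_B·R_Th + V_BE + (β+1)I_B·R_E, so I_B = (9.74 − 0.7) / (48.7 + 76×1.2) = 0.0646 mA.
I_C = β·I_B = 75×0.0646 = 4.85 mA, and I_E = (β+1)I_B = 4.91 mA.
V_CE = V_CC − I_C·R_C − I_E·R_E = 24 − 4.85×1 − 4.91×1.2 = 13.3 V.
V_CE = 13.3 V > 0.2 V confirms active-region operation.

I_C ≈ 4.8 mA, V_CE ≈ 13 V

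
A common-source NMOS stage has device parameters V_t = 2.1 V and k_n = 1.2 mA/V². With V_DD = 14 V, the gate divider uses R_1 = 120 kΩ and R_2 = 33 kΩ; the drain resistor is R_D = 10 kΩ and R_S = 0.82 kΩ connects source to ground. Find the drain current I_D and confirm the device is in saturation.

I_D ≈ 0.28 mA

V_G = V_DD·R_2/(R_1+R_2) = 14×33/153 = 3.02 V.
Assume saturation: I_D = (k_n/2)(V_GS − V_t)² with V_GS = V_G − I_D·R_S = 3.02 − 0.82·I_D.
Substituting gives 0.403·I_D² − 1.9·I_D + 0.507 = 0, with roots I_D = 0.283 or 4.44 mA.
The root I_D = 4.44 mA gives V_GS = -0.62 V ≤ V_t, so take I_D = 0.283 mA.
Then V_GS = 2.79 V and V_DS = V_DD − I_D(R_D+R_S) = 14 − 0.283×10.8 = 10.9 V.
Saturation requires V_DS ≥ V_GS − V_t = 0.687 V; 10.9 ≥ 0.687 ✓.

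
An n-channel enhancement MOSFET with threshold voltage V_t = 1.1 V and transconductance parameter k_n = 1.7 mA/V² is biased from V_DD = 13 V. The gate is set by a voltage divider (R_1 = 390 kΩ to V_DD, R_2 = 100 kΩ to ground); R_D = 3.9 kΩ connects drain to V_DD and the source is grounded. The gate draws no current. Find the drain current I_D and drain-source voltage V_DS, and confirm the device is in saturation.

I_D ≈ 2.1 mA, V_DS ≈ 5 V

V_G = V_DD·R_2/(R_1+R_2) = 13×100/490 = 2.65 V. With the source grounded, V_GS = V_G = 2.65 V.
Assume saturation: I_D = (k_n/2)(V_GS − V_t)² = (1.7/2)×(2.65 − 1.1)² = 0.85×1.55² = 2.05 mA.
V_DS = V_DD − I_D·R_D = 13 − 2.05×3.9 = 5 V.
Saturation requires V_DS ≥ V_GS − V_t = 1.55 V; 5 ≥ 1.55 ✓.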